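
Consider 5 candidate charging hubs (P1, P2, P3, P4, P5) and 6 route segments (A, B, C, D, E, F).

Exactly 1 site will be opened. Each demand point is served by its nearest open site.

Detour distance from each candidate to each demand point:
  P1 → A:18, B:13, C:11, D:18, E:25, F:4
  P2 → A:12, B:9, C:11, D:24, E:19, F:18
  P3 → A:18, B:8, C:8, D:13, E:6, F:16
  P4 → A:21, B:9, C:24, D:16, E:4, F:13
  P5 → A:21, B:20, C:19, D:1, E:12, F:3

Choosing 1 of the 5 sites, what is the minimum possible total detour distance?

69

Open {P3}.
  A→P3 18, B→P3 8, C→P3 8, D→P3 13, E→P3 6, F→P3 16  ⇒ total 69.
Compare {P5}: total 76.
Compare {P4}: total 87.
No size-1 selection does better; minimum is 69.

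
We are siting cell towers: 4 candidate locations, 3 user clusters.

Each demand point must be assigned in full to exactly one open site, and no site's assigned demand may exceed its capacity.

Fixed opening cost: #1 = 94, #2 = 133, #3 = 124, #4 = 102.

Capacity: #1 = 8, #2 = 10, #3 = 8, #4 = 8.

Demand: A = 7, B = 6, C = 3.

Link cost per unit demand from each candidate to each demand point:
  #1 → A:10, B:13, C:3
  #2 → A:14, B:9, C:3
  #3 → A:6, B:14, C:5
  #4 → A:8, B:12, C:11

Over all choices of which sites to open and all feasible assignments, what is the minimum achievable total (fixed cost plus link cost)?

Open {#2, #4}; cheapest assignment that respects the capacities:
  #2 (cap 10, load 9): B, C — cost 6×9 + 3×3 = 63
  #4 (cap 8, load 7): A — cost 7×8 = 56
  Shipping 119, fixed 235 → total 354.
  Any other capacity-feasible assignment to {#2, #4} ships for at least 119.
Compare {#1, #2}: its best feasible assignment gives total 360.
Compare {#2, #3}: its best feasible assignment gives total 362.
Every other set of open sites that can feasibly serve all demand totals ≥ 360 even under its best assignment. Minimum: 354.

354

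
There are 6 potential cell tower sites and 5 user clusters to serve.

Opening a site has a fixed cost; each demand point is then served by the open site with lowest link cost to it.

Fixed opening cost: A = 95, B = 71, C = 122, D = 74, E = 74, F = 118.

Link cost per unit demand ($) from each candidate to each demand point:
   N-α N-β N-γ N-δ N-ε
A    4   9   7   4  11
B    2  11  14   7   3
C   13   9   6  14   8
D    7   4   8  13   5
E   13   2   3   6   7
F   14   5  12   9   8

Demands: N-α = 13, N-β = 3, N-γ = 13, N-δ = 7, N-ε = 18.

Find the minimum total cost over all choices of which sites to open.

312

Open {B, E}: assign each demand point to its cheapest open site.
  N-α→B 13×2=26, N-β→E 3×2=6, N-γ→E 13×3=39, N-δ→E 7×6=42, N-ε→B 18×3=54
  link cost 167, fixed 145 → total 312.
Compare {B, D, E}: link cost 167 + fixed 219 = 386.
Compare {B, D}: link cost 245 + fixed 145 = 390.
Compare {A, B}: link cost 226 + fixed 166 = 392.
All other subsets cost ≥ 386. Minimum total cost: 312.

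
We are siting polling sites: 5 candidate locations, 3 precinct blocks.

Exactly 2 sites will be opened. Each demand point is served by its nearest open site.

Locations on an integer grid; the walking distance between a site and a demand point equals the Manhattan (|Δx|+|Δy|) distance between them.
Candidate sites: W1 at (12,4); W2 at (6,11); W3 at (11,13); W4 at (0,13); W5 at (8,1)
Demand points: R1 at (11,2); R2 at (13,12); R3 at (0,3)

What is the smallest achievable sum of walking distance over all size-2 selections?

Open {W3, W5}.
  R1→W5 4, R2→W3 3, R3→W5 10  ⇒ total 17.
Compare {W1, W3}: total 19.
Compare {W1, W4}: total 22.
No size-2 selection does better; minimum is 17.

17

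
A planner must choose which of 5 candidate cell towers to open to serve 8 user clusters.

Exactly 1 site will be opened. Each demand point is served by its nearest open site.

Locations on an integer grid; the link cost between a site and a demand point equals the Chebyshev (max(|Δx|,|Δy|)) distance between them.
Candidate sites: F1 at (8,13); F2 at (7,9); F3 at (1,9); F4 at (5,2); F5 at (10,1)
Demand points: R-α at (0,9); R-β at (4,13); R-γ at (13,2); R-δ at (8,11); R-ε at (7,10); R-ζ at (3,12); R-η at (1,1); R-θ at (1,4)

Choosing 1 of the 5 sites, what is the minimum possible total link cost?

Open {F2}.
  R-α→F2 7, R-β→F2 4, R-γ→F2 7, R-δ→F2 2, R-ε→F2 1, R-ζ→F2 4, R-η→F2 8, R-θ→F2 6  ⇒ total 39.
Compare {F3}: total 46.
Compare {F1}: total 54.
No size-1 selection does better; minimum is 39.

39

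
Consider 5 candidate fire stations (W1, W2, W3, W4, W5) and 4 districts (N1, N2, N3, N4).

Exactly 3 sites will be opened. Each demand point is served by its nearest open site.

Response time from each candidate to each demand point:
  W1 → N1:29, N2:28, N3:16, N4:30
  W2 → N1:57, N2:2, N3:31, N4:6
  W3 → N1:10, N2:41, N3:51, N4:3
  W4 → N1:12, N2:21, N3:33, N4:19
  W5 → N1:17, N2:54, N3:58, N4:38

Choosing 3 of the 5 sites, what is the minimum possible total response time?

31

Open {W1, W2, W3}.
  N1→W3 10, N2→W2 2, N3→W1 16, N4→W3 3  ⇒ total 31.
Compare {W1, W2, W4}: total 36.
Compare {W1, W2, W5}: total 41.
No size-3 selection does better; minimum is 31.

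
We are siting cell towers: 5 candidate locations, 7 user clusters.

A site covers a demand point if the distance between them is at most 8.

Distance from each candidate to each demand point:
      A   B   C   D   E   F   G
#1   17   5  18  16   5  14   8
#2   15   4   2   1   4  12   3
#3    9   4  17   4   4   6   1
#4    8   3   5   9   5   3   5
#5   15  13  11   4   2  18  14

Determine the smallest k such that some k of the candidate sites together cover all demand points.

Coverage sets (demand points within 8 of each site):
  #1: {B, E, G}
  #2: {B, C, D, E, G}
  #3: {B, D, E, F, G}
  #4: {A, B, C, E, F, G}
  #5: {D, E}
No single site covers all 7 demand points.
But {#2, #4} covers everything, so the minimum is 2.

2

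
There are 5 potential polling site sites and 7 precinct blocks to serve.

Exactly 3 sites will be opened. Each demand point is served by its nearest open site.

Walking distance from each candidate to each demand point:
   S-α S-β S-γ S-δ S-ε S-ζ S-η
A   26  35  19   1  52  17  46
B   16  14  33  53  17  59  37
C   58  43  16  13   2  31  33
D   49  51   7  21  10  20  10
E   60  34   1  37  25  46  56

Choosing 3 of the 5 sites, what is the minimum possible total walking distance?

75

Open {A, B, D}.
  S-α→B 16, S-β→B 14, S-γ→D 7, S-δ→A 1, S-ε→D 10, S-ζ→A 17, S-η→D 10  ⇒ total 75.
Compare {B, C, D}: total 82.
Compare {B, D, E}: total 92.
No size-3 selection does better; minimum is 75.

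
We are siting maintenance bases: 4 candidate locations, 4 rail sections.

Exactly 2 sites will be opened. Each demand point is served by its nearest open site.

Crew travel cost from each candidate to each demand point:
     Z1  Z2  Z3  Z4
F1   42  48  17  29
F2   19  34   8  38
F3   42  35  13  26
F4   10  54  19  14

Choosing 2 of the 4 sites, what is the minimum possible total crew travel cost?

Open {F2, F4}.
  Z1→F4 10, Z2→F2 34, Z3→F2 8, Z4→F4 14  ⇒ total 66.
Compare {F3, F4}: total 72.
Compare {F2, F3}: total 87.
No size-2 selection does better; minimum is 66.

66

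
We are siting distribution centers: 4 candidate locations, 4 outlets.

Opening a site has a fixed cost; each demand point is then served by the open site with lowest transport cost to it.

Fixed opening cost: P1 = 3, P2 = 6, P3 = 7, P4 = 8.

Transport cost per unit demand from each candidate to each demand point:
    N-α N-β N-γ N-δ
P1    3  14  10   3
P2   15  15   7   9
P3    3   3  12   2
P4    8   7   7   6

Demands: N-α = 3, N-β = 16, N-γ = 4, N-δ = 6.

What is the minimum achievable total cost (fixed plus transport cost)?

110

Open {P2, P3}: assign each demand point to its cheapest open site.
  N-α→P3 3×3=9, N-β→P3 16×3=48, N-γ→P2 4×7=28, N-δ→P3 6×2=12
  transport cost 97, fixed 13 → total 110.
Compare {P3, P4}: transport cost 97 + fixed 15 = 112.
Compare {P1, P2, P3}: transport cost 97 + fixed 16 = 113.
Compare {P1, P3, P4}: transport cost 97 + fixed 18 = 115.
All other subsets cost ≥ 112. Minimum total cost: 110.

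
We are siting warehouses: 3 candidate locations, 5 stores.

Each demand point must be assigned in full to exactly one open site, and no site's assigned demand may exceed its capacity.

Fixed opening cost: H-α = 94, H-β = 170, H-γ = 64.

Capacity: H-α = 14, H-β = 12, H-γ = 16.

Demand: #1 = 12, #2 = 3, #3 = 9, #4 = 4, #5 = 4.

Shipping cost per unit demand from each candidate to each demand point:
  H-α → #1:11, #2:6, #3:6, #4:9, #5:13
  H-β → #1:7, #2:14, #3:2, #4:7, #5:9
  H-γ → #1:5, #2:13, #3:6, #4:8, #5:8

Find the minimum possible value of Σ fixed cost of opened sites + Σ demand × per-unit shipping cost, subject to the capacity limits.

Open {H-α, H-β, H-γ}; cheapest assignment that respects the capacities:
  H-α (cap 14, load 7): #2, #4 — cost 3×6 + 4×9 = 54
  H-β (cap 12, load 9): #3 — cost 9×2 = 18
  H-γ (cap 16, load 16): #1, #5 — cost 12×5 + 4×8 = 92
  Shipping 164, fixed 328 → total 492.
  Any other capacity-feasible assignment to {H-α, H-β, H-γ} ships for at least 164.
Total demand is 32 and no other set of sites has combined capacity ≥ 32, so {H-α, H-β, H-γ} is the only feasible choice of open sites. Minimum: 492.

492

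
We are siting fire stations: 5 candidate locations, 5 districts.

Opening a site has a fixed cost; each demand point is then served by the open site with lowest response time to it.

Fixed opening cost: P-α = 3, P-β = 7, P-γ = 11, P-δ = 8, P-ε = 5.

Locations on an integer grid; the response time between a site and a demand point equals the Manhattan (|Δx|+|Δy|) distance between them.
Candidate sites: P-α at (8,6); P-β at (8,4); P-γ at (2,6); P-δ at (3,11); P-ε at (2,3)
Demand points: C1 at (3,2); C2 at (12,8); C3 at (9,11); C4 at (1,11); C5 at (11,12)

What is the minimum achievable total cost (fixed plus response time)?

Open {P-α, P-ε}: assign each demand point to its cheapest open site.
  C1→P-ε 2, C2→P-α 6, C3→P-α 6, C4→P-ε 9, C5→P-α 9
  response time 32, fixed 8 → total 40.
Compare {P-α, P-δ, P-ε}: response time 25 + fixed 16 = 41.
Compare {P-α, P-δ}: response time 32 + fixed 11 = 43.
Compare {P-δ, P-ε}: response time 31 + fixed 13 = 44.
All other subsets cost ≥ 41. Minimum total cost: 40.

40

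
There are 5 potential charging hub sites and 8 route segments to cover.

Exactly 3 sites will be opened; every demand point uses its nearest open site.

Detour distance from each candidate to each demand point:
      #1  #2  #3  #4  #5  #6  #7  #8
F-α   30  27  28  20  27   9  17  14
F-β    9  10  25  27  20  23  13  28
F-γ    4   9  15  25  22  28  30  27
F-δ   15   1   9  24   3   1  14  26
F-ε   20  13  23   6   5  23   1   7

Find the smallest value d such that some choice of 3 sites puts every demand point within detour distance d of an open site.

9

Open {F-β, F-δ, F-ε}.
  Farthest demand point is #1 at detour distance 9 (to F-β); all others are ≤ 9.
With {F-γ, F-δ, F-ε} the worst case is 9.
With {F-α, F-γ, F-ε} the worst case is 15.
No size-3 selection achieves below 9.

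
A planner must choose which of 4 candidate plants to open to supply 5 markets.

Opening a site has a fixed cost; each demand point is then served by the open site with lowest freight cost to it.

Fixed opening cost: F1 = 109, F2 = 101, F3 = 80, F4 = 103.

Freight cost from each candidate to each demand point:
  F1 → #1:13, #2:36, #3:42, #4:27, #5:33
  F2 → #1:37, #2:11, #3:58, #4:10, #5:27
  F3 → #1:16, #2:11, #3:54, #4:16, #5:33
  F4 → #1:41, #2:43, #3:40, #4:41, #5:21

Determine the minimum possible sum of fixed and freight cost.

210

Open {F3}: assign each demand point to its cheapest open site.
  #1→F3 16, #2→F3 11, #3→F3 54, #4→F3 16, #5→F3 33
  freight cost 130, fixed 80 → total 210.
Compare {F2}: freight cost 143 + fixed 101 = 244.
Compare {F1}: freight cost 151 + fixed 109 = 260.
Compare {F3, F4}: freight cost 104 + fixed 183 = 287.
All other subsets cost ≥ 244. Minimum total cost: 210.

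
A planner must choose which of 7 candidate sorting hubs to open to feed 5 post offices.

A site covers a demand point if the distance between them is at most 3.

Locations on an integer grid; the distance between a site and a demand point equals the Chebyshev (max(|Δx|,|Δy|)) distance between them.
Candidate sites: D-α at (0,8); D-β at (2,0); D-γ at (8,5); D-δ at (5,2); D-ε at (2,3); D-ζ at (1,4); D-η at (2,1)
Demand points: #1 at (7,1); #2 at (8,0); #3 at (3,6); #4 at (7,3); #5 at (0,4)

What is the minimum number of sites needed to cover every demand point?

2

Coverage sets (demand points within 3 of each site):
  D-α: {#3}
  D-β: {}
  D-γ: {#4}
  D-δ: {#1, #2, #4}
  D-ε: {#3, #5}
  D-ζ: {#3, #5}
  D-η: {#5}
No single site covers all 5 demand points.
But {D-δ, D-ε} covers everything, so the minimum is 2.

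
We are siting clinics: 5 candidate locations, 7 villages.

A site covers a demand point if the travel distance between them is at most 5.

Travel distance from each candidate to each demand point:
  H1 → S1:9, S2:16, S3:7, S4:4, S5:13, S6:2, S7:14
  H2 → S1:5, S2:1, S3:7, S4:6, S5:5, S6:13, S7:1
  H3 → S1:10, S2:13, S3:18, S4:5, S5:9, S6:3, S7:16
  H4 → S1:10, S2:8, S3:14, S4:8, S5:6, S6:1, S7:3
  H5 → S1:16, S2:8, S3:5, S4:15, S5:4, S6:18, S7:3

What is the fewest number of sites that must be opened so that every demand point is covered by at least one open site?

3

Coverage sets (demand points within 5 of each site):
  H1: {S4, S6}
  H2: {S1, S2, S5, S7}
  H3: {S4, S6}
  H4: {S6, S7}
  H5: {S3, S5, S7}
No 2 sites suffice: every size-2 union leaves at least one demand point uncovered.
But {H1, H2, H5} covers everything, so the minimum is 3.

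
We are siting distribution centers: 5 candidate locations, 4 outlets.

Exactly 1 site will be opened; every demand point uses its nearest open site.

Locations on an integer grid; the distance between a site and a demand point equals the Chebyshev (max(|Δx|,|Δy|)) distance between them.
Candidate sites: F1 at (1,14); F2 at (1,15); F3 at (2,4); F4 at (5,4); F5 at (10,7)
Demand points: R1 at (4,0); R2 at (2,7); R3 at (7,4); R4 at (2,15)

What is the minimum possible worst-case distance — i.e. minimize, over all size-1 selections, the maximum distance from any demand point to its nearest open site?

8

Open {F5}.
  Farthest demand point is R2 at distance 8 (to F5); all others are ≤ 8.
With {F3} the worst case is 11.
With {F4} the worst case is 11.
No size-1 selection achieves below 8.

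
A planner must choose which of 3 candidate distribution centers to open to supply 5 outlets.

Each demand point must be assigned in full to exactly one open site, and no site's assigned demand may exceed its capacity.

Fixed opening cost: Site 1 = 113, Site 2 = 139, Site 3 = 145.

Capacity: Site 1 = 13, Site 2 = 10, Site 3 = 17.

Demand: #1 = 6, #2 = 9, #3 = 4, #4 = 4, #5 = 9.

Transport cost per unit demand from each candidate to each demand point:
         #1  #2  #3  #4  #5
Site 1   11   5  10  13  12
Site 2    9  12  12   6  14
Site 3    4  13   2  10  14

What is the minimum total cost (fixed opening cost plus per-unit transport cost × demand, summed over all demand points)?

Open {Site 1, Site 2, Site 3}; cheapest assignment that respects the capacities:
  Site 1 (cap 13, load 9): #2 — cost 9×5 = 45
  Site 2 (cap 10, load 9): #5 — cost 9×14 = 126
  Site 3 (cap 17, load 14): #1, #3, #4 — cost 6×4 + 4×2 + 4×10 = 72
  Shipping 243, fixed 397 → total 640.
  Any other capacity-feasible assignment to {Site 1, Site 2, Site 3} ships for at least 243.
Total demand is 32 and no other set of sites has combined capacity ≥ 32, so {Site 1, Site 2, Site 3} is the only feasible choice of open sites. Minimum: 640.

640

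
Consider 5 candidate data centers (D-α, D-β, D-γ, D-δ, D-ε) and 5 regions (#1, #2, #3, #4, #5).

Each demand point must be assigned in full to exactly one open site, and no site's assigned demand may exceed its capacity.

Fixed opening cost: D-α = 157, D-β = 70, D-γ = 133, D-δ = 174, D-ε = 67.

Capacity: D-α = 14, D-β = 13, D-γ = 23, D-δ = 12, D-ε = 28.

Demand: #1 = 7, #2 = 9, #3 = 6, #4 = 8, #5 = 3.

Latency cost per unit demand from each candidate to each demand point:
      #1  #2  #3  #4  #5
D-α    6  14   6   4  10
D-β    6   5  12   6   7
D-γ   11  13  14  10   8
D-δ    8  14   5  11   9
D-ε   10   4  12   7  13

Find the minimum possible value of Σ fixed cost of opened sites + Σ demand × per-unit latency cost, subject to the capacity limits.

364

Open {D-β, D-ε}; cheapest assignment that respects the capacities:
  D-β (cap 13, load 10): #1, #5 — cost 7×6 + 3×7 = 63
  D-ε (cap 28, load 23): #2, #3, #4 — cost 9×4 + 6×12 + 8×7 = 164
  Shipping 227, fixed 137 → total 364.
  Any other capacity-feasible assignment to {D-β, D-ε} ships for at least 227.
Compare {D-α, D-ε}: its best feasible assignment gives total 433.
Compare {D-δ, D-ε}: its best feasible assignment gives total 460.
Every other set of open sites that can feasibly serve all demand totals ≥ 433 even under its best assignment. Minimum: 364.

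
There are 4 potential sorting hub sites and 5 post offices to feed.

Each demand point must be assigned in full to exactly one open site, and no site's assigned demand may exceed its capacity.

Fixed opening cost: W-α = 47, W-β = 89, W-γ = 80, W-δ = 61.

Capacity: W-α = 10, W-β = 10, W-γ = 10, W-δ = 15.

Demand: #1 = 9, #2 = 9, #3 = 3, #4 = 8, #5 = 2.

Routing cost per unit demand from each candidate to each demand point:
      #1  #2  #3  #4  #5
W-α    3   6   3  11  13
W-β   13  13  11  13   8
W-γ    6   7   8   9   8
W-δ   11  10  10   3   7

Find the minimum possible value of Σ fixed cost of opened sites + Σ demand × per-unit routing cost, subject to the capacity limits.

346

Open {W-α, W-γ, W-δ}; cheapest assignment that respects the capacities:
  W-α (cap 10, load 9): #1 — cost 9×3 = 27
  W-γ (cap 10, load 9): #2 — cost 9×7 = 63
  W-δ (cap 15, load 13): #3, #4, #5 — cost 3×10 + 8×3 + 2×7 = 68
  Shipping 158, fixed 188 → total 346.
  Any other capacity-feasible assignment to {W-α, W-γ, W-δ} ships for at least 158.
Compare {W-α, W-β, W-δ}: its best feasible assignment gives total 409.
Compare {W-α, W-β, W-γ, W-δ}: its best feasible assignment gives total 435.
Every other set of open sites that can feasibly serve all demand totals ≥ 409 even under its best assignment. Minimum: 346.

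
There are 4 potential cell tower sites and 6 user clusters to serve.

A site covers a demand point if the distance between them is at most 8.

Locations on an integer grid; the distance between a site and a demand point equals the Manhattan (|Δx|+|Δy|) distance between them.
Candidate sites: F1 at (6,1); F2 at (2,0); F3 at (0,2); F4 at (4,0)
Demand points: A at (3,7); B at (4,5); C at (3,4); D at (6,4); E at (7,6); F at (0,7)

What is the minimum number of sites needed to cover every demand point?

2

Coverage sets (demand points within 8 of each site):
  F1: {B, C, D, E}
  F2: {A, B, C, D}
  F3: {A, B, C, D, F}
  F4: {A, B, C, D}
No single site covers all 6 demand points.
But {F1, F3} covers everything, so the minimum is 2.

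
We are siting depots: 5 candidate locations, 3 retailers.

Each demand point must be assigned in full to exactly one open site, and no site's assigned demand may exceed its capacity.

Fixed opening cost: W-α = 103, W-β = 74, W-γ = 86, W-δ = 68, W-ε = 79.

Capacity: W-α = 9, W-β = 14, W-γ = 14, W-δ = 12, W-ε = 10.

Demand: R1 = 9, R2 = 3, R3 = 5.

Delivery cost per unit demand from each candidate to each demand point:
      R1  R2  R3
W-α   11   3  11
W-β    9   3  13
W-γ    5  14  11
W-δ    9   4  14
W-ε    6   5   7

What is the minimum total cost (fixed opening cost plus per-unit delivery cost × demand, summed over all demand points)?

Open {W-γ, W-ε}; cheapest assignment that respects the capacities:
  W-γ (cap 14, load 9): R1 — cost 9×5 = 45
  W-ε (cap 10, load 8): R2, R3 — cost 3×5 + 5×7 = 50
  Shipping 95, fixed 165 → total 260.
  Any other capacity-feasible assignment to {W-γ, W-ε} ships for at least 95.
Compare {W-γ, W-δ}: its best feasible assignment gives total 266.
Compare {W-β, W-γ}: its best feasible assignment gives total 269.
Every other set of open sites that can feasibly serve all demand totals ≥ 266 even under its best assignment. Minimum: 260.

260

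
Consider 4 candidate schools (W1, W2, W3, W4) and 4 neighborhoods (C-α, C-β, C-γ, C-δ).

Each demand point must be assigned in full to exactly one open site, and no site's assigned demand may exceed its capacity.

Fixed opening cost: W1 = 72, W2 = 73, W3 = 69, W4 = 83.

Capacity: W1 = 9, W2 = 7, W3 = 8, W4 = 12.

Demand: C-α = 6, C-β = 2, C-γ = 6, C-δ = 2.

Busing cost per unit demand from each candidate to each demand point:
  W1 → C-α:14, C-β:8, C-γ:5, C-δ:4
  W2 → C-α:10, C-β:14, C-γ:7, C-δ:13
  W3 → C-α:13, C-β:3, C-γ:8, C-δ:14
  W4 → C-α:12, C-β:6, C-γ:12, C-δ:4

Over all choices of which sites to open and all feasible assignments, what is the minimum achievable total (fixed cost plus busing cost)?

Open {W1, W3}; cheapest assignment that respects the capacities:
  W1 (cap 9, load 8): C-γ, C-δ — cost 6×5 + 2×4 = 38
  W3 (cap 8, load 8): C-α, C-β — cost 6×13 + 2×3 = 84
  Shipping 122, fixed 141 → total 263.
  Any other capacity-feasible assignment to {W1, W3} ships for at least 122.
Compare {W1, W4}: its best feasible assignment gives total 277.
Compare {W3, W4}: its best feasible assignment gives total 286.
Every other set of open sites that can feasibly serve all demand totals ≥ 277 even under its best assignment. Minimum: 263.

263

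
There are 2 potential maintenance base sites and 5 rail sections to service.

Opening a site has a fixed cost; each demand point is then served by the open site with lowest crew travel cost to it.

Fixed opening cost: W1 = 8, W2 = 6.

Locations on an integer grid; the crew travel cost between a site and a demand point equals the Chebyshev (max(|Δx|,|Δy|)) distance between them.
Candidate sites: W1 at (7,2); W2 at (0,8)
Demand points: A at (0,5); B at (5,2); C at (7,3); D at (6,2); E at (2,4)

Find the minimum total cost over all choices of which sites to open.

24

Open {W1}: assign each demand point to its cheapest open site.
  A→W1 7, B→W1 2, C→W1 1, D→W1 1, E→W1 5
  crew travel cost 16, fixed 8 → total 24.
Compare {W1, W2}: crew travel cost 11 + fixed 14 = 25.
Compare {W2}: crew travel cost 26 + fixed 6 = 32.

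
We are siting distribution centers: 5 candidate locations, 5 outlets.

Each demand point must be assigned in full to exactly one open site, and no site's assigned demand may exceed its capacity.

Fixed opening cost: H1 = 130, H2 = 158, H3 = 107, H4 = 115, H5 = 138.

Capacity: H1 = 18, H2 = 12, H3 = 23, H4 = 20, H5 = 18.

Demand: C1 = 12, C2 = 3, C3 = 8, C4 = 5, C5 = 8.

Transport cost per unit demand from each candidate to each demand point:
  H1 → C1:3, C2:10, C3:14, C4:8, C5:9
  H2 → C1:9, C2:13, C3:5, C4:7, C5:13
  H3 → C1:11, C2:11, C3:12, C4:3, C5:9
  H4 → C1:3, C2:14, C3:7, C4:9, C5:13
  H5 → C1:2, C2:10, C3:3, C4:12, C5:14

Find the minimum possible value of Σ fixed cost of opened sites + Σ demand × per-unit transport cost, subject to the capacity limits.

Open {H3, H4}; cheapest assignment that respects the capacities:
  H3 (cap 23, load 16): C2, C4, C5 — cost 3×11 + 5×3 + 8×9 = 120
  H4 (cap 20, load 20): C1, C3 — cost 12×3 + 8×7 = 92
  Shipping 212, fixed 222 → total 434.
  Any other capacity-feasible assignment to {H3, H4} ships for at least 212.
Compare {H1, H4}: its best feasible assignment gives total 479.
Compare {H3, H5}: its best feasible assignment gives total 482.
Every other set of open sites that can feasibly serve all demand totals ≥ 479 even under its best assignment. Minimum: 434.

434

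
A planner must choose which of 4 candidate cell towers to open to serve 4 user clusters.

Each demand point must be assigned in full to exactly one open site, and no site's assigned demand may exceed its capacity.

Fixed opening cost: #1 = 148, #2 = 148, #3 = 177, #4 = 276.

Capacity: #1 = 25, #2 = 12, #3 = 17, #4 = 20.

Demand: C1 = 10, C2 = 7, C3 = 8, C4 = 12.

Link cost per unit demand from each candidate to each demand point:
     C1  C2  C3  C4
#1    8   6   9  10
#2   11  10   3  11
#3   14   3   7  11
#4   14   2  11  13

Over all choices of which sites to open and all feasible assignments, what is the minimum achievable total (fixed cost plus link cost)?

602

Open {#1, #3}; cheapest assignment that respects the capacities:
  #1 (cap 25, load 22): C1, C4 — cost 10×8 + 12×10 = 200
  #3 (cap 17, load 15): C2, C3 — cost 7×3 + 8×7 = 77
  Shipping 277, fixed 325 → total 602.
  Any other capacity-feasible assignment to {#1, #3} ships for at least 277.
Compare {#1, #2}: its best feasible assignment gives total 622.
Compare {#1, #2, #3}: its best feasible assignment gives total 718.
Every other set of open sites that can feasibly serve all demand totals ≥ 622 even under its best assignment. Minimum: 602.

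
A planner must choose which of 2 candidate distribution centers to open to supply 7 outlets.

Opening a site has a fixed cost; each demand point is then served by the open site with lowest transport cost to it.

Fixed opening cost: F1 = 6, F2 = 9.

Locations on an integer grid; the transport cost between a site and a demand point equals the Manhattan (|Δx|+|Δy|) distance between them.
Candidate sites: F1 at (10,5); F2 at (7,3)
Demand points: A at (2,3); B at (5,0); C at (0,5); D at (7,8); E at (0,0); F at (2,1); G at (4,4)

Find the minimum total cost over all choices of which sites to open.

54

Open {F2}: assign each demand point to its cheapest open site.
  A→F2 5, B→F2 5, C→F2 9, D→F2 5, E→F2 10, F→F2 7, G→F2 4
  transport cost 45, fixed 9 → total 54.
Compare {F1, F2}: transport cost 45 + fixed 15 = 60.
Compare {F1}: transport cost 70 + fixed 6 = 76.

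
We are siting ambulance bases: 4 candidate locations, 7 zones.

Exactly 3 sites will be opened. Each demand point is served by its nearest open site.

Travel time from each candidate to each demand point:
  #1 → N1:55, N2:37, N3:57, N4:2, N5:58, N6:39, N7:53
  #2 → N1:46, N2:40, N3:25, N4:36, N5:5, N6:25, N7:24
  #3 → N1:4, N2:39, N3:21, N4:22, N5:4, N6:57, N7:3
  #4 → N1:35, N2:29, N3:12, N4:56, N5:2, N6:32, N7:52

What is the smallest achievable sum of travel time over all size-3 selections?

84

Open {#1, #3, #4}.
  N1→#3 4, N2→#4 29, N3→#4 12, N4→#1 2, N5→#4 2, N6→#4 32, N7→#3 3  ⇒ total 84.
Compare {#1, #2, #3}: total 96.
Compare {#2, #3, #4}: total 97.
No size-3 selection does better; minimum is 84.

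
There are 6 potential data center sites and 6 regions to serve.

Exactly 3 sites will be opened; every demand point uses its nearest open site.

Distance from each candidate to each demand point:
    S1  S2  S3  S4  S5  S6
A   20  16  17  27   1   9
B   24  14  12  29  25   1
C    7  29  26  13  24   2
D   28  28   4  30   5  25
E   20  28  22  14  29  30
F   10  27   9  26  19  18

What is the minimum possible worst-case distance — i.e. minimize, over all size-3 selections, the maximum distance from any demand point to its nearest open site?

Open {A, B, C}.
  Farthest demand point is S2 at distance 14 (to B); all others are ≤ 14.
With {B, C, D} the worst case is 14.
With {A, C, D} the worst case is 16.
No size-3 selection achieves below 14.

14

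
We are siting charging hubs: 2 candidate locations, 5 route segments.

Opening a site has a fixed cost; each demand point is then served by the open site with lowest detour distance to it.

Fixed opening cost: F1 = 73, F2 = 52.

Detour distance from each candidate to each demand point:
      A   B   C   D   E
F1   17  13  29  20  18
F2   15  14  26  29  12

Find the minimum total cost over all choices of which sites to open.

148

Open {F2}: assign each demand point to its cheapest open site.
  A→F2 15, B→F2 14, C→F2 26, D→F2 29, E→F2 12
  detour distance 96, fixed 52 → total 148.
Compare {F1}: detour distance 97 + fixed 73 = 170.
Compare {F1, F2}: detour distance 86 + fixed 125 = 211.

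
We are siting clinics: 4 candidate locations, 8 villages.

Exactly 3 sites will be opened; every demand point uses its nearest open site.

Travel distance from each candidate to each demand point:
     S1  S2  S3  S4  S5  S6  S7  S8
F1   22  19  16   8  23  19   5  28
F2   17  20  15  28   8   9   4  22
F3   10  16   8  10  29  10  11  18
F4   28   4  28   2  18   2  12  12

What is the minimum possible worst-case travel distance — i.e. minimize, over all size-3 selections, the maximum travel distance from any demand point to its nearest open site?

Open {F2, F3, F4}.
  Farthest demand point is S8 at travel distance 12 (to F4); all others are ≤ 12.
With {F1, F2, F4} the worst case is 17.
With {F1, F2, F3} the worst case is 18.
No size-3 selection achieves below 12.

12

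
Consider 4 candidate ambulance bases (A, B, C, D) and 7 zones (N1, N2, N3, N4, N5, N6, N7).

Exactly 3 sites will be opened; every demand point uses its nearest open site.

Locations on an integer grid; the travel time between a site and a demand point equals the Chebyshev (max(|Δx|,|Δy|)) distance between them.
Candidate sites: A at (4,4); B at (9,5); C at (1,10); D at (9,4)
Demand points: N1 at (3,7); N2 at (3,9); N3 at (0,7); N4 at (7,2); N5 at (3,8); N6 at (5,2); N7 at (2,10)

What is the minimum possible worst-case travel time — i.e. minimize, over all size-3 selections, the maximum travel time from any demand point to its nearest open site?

3

Open {A, B, C}.
  Farthest demand point is N1 at travel time 3 (to A); all others are ≤ 3.
With {A, C, D} the worst case is 3.
With {B, C, D} the worst case is 4.
No size-3 selection achieves below 3.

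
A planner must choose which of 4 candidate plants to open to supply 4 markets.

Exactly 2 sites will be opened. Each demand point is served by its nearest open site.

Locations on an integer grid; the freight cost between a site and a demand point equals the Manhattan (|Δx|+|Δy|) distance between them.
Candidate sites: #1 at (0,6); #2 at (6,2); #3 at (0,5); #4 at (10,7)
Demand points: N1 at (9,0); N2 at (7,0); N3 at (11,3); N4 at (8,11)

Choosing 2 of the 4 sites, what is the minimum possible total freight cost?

Open {#2, #4}.
  N1→#2 5, N2→#2 3, N3→#4 5, N4→#4 6  ⇒ total 19.
Compare {#1, #2}: total 25.
Compare {#2, #3}: total 25.
No size-2 selection does better; minimum is 19.

19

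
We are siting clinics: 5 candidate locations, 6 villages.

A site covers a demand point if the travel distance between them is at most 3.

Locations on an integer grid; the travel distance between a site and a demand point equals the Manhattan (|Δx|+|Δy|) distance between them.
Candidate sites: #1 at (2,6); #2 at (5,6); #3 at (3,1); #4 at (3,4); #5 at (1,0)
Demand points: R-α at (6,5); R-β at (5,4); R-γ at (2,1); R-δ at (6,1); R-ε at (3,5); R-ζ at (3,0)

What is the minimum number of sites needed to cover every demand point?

Coverage sets (demand points within 3 of each site):
  #1: {R-ε}
  #2: {R-α, R-β, R-ε}
  #3: {R-γ, R-δ, R-ζ}
  #4: {R-β, R-ε}
  #5: {R-γ, R-ζ}
No single site covers all 6 demand points.
But {#2, #3} covers everything, so the minimum is 2.

2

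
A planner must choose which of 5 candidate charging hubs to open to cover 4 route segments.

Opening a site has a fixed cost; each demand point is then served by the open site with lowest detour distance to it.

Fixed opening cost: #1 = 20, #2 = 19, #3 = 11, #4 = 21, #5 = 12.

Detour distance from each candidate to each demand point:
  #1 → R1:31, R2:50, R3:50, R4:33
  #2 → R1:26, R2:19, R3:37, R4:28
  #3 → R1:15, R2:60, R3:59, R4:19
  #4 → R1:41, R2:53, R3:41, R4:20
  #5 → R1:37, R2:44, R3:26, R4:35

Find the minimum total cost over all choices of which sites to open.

120

Open {#2, #3}: assign each demand point to its cheapest open site.
  R1→#3 15, R2→#2 19, R3→#2 37, R4→#3 19
  detour distance 90, fixed 30 → total 120.
Compare {#2, #3, #5}: detour distance 79 + fixed 42 = 121.
Compare {#3, #5}: detour distance 104 + fixed 23 = 127.
Compare {#2}: detour distance 110 + fixed 19 = 129.
All other subsets cost ≥ 121. Minimum total cost: 120.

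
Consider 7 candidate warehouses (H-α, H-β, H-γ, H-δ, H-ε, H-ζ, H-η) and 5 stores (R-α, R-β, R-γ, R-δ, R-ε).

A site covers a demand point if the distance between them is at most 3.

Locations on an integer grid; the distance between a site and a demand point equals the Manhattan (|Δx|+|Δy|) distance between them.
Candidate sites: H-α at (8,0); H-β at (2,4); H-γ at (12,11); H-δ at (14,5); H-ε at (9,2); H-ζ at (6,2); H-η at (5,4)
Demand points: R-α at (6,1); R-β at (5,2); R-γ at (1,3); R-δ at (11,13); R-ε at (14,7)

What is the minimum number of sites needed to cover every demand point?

Coverage sets (demand points within 3 of each site):
  H-α: {R-α}
  H-β: {R-γ}
  H-γ: {R-δ}
  H-δ: {R-ε}
  H-ε: {}
  H-ζ: {R-α, R-β}
  H-η: {R-β}
No 3 sites suffice: every size-3 union leaves at least one demand point uncovered.
But {H-β, H-γ, H-δ, H-ζ} covers everything, so the minimum is 4.

4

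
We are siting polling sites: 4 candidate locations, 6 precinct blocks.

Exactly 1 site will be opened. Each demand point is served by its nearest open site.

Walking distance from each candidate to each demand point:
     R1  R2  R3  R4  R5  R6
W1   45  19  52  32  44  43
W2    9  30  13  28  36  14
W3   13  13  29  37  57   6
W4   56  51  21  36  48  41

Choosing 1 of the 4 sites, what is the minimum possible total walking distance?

130

Open {W2}.
  R1→W2 9, R2→W2 30, R3→W2 13, R4→W2 28, R5→W2 36, R6→W2 14  ⇒ total 130.
Compare {W3}: total 155.
Compare {W1}: total 235.
No size-1 selection does better; minimum is 130.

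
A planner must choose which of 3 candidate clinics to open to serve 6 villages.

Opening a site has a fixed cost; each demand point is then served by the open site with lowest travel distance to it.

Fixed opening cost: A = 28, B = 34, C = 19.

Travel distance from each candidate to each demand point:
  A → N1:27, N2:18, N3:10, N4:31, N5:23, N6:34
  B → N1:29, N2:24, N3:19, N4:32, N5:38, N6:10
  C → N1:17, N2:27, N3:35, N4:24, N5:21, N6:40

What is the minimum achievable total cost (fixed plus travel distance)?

168

Open {B, C}: assign each demand point to its cheapest open site.
  N1→C 17, N2→B 24, N3→B 19, N4→C 24, N5→C 21, N6→B 10
  travel distance 115, fixed 53 → total 168.
Compare {A}: travel distance 143 + fixed 28 = 171.
Compare {A, C}: travel distance 124 + fixed 47 = 171.
Compare {A, B}: travel distance 119 + fixed 62 = 181.
All other subsets cost ≥ 171. Minimum total cost: 168.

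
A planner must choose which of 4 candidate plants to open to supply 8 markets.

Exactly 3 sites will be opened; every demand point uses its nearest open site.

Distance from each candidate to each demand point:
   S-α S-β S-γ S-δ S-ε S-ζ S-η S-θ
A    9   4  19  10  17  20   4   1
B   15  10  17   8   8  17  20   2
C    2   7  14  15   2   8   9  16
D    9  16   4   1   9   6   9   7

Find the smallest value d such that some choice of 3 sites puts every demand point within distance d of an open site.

6

Open {A, C, D}.
  Farthest demand point is S-ζ at distance 6 (to D); all others are ≤ 6.
With {A, B, D} the worst case is 9.
With {B, C, D} the worst case is 9.
No size-3 selection achieves below 6.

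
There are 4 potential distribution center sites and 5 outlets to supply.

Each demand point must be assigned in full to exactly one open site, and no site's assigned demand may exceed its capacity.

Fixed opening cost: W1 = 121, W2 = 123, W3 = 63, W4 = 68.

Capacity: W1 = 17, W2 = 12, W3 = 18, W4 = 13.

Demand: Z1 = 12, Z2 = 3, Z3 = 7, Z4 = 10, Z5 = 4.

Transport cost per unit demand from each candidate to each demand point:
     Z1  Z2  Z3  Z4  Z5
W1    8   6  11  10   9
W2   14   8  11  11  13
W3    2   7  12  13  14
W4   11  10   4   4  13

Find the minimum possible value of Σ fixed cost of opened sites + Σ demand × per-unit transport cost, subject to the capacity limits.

Open {W1, W3, W4}; cheapest assignment that respects the capacities:
  W1 (cap 17, load 14): Z2, Z3, Z5 — cost 3×6 + 7×11 + 4×9 = 131
  W3 (cap 18, load 12): Z1 — cost 12×2 = 24
  W4 (cap 13, load 10): Z4 — cost 10×4 = 40
  Shipping 195, fixed 252 → total 447.
  Any other capacity-feasible assignment to {W1, W3, W4} ships for at least 195.
Compare {W2, W3, W4}: its best feasible assignment gives total 468.
Compare {W1, W2, W3}: its best feasible assignment gives total 562.
Every other set of open sites that can feasibly serve all demand totals ≥ 468 even under its best assignment. Minimum: 447.

447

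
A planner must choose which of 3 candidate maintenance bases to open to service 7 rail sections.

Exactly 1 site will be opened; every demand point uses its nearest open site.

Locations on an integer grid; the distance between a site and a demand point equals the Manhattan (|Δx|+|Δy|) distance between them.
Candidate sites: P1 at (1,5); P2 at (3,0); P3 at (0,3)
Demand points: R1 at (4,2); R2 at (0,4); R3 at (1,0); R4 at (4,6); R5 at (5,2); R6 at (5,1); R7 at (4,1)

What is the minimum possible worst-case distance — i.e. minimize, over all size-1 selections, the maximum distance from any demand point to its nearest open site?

Open {P2}.
  Farthest demand point is R2 at distance 7 (to P2); all others are ≤ 7.
With {P3} the worst case is 7.
With {P1} the worst case is 8.
No size-1 selection achieves below 7.

7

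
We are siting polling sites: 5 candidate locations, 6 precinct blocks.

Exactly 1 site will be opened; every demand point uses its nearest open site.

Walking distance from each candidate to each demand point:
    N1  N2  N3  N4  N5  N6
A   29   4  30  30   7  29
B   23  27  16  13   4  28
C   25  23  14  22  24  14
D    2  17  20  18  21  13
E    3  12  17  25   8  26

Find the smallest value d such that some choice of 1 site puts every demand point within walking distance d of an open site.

21

Open {D}.
  Farthest demand point is N5 at walking distance 21 (to D); all others are ≤ 21.
With {C} the worst case is 25.
With {E} the worst case is 26.
No size-1 selection achieves below 21.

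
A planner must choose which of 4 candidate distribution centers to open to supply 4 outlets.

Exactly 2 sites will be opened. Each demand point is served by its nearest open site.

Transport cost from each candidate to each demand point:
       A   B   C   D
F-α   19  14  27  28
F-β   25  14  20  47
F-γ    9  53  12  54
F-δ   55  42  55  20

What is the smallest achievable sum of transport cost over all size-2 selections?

Open {F-α, F-γ}.
  A→F-γ 9, B→F-α 14, C→F-γ 12, D→F-α 28  ⇒ total 63.
Compare {F-β, F-δ}: total 79.
Compare {F-α, F-δ}: total 80.
No size-2 selection does better; minimum is 63.

63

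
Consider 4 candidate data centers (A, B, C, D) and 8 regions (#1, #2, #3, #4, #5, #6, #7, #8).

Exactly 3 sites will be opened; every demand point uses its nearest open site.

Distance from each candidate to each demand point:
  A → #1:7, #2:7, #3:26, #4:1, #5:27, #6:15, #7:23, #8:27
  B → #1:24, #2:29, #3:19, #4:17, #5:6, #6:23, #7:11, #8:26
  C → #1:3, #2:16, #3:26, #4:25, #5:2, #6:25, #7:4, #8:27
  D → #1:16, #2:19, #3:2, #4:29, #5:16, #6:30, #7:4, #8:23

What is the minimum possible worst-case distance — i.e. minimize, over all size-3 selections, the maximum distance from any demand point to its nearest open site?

23

Open {A, B, D}.
  Farthest demand point is #8 at distance 23 (to D); all others are ≤ 23.
With {A, C, D} the worst case is 23.
With {B, C, D} the worst case is 23.
No size-3 selection achieves below 23.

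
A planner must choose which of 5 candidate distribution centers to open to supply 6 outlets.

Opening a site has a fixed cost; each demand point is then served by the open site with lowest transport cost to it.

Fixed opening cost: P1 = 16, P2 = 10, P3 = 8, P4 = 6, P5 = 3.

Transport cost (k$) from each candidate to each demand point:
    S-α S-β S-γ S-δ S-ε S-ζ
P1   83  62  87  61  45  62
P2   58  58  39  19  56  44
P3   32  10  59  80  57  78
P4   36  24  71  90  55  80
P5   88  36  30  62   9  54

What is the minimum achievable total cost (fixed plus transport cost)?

165

Open {P2, P3, P5}: assign each demand point to its cheapest open site.
  S-α→P3 32, S-β→P3 10, S-γ→P5 30, S-δ→P2 19, S-ε→P5 9, S-ζ→P2 44
  transport cost 144, fixed 21 → total 165.
Compare {P2, P3, P4, P5}: transport cost 144 + fixed 27 = 171.
Compare {P2, P4, P5}: transport cost 162 + fixed 19 = 181.
Compare {P1, P2, P3, P5}: transport cost 144 + fixed 37 = 181.
All other subsets cost ≥ 171. Minimum total cost: 165.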